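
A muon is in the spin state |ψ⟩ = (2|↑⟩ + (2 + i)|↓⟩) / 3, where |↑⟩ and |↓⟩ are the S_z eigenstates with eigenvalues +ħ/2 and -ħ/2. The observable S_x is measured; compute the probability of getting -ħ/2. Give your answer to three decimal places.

|-x⟩ = (|↑⟩ - |↓⟩)/√2, so ⟨-x|ψ⟩ = (-i) / (√2·3).
P = |-i|² / 18 = 1/18.

0.056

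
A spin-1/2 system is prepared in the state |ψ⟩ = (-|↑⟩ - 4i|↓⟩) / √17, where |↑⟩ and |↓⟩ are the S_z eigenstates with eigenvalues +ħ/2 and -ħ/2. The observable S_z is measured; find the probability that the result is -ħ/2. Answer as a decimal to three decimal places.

0.941

The -ħ/2 outcome corresponds to |↓⟩. Its amplitude in |ψ⟩ is -4i/√17.
P = |-4i|² / 17 = 16/17.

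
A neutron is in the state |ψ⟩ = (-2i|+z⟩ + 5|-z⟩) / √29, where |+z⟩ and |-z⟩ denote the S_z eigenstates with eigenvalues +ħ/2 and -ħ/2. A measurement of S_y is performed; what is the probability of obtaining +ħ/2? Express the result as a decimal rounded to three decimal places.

|+y⟩ = (|+z⟩ + i|-z⟩)/√2, so ⟨+y|ψ⟩ = (-7i) / (√2·√29).
P = |-7i|² / 58 = 49/58.

0.845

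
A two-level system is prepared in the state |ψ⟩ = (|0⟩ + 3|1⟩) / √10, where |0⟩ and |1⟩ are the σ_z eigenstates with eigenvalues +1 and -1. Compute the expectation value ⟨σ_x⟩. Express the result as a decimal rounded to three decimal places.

0.600

⟨σ_x⟩ = 2 Re(a* b)/(|a|²+|b|²) with a = 1, b = 3.
a* b = 3, so ⟨σ_x⟩ = 6/10.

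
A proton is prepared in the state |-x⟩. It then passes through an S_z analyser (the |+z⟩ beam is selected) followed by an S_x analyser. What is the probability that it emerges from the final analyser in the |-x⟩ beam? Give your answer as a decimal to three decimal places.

0.250

First analyser (S_z): from |-x⟩, P(|+z⟩) = 1/2.
After stage 1 the state is |+z⟩; P(|-x⟩) = |⟨-x|+z⟩|² = 1/2.
Joint probability = 1/2 × 1/2 = 0.250.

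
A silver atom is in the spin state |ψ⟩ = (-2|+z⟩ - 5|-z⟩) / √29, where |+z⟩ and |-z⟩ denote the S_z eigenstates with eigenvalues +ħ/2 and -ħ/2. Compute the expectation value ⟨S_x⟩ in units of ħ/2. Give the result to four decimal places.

⟨σ_x⟩ = 2 Re(a* b)/(|a|²+|b|²) with a = -2, b = -5.
a* b = 10, so ⟨σ_x⟩ = 20/29.
⟨S_x⟩ = (ħ/2)·⟨σ_x⟩.

0.6897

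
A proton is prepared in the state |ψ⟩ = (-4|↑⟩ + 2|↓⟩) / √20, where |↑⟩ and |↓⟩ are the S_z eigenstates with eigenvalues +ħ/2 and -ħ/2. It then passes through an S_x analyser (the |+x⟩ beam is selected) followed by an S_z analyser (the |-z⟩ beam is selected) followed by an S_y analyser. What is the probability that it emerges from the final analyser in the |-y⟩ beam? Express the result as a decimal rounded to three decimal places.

0.025

First analyser (S_x): P(|+x⟩) = |⟨+x|ψ⟩|² = 4/40.
After stage 1 the state is |+x⟩; P(|-z⟩) = |⟨-z|+x⟩|² = 1/2.
After stage 2 the state is |-z⟩; P(|-y⟩) = |⟨-y|-z⟩|² = 1/2.
Joint probability = 4/40 × 1/2 × 1/2 = 0.025.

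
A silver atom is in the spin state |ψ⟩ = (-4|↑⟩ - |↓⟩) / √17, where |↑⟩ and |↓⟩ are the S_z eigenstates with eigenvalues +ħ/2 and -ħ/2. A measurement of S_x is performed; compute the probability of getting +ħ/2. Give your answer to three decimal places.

0.735

|+x⟩ = (|↑⟩ + |↓⟩)/√2, so ⟨+x|ψ⟩ = (-5) / (√2·√17).
P = |-5|² / 34 = 25/34.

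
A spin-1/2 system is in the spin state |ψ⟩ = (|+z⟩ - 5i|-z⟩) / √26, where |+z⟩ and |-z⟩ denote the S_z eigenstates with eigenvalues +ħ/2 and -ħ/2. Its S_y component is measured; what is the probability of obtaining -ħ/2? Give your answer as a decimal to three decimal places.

|-y⟩ = (|+z⟩ - i|-z⟩)/√2, so ⟨-y|ψ⟩ = (6) / (√2·√26).
P = |6|² / 52 = 36/52.

0.692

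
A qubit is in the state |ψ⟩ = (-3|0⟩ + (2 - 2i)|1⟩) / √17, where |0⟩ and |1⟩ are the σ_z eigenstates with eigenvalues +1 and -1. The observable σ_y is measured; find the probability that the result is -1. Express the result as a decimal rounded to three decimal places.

|-y⟩ = (|0⟩ - i|1⟩)/√2, so ⟨-y|ψ⟩ = (-1 + 2i) / (√2·√17).
P = |-1 + 2i|² / 34 = 5/34.

0.147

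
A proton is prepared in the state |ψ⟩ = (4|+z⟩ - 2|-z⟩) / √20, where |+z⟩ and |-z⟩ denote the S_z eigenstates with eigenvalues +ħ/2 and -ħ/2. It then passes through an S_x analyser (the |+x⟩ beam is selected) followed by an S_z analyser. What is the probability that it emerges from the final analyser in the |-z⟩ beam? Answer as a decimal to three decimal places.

First analyser (S_x): P(|+x⟩) = |⟨+x|ψ⟩|² = 4/40.
After stage 1 the state is |+x⟩; P(|-z⟩) = |⟨-z|+x⟩|² = 1/2.
Joint probability = 4/40 × 1/2 = 0.050.

0.050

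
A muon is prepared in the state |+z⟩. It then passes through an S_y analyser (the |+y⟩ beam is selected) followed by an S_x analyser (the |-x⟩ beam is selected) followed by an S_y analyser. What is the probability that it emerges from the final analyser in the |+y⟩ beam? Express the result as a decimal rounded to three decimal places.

0.125

First analyser (S_y): from |+z⟩, P(|+y⟩) = 1/2.
After stage 1 the state is |+y⟩; P(|-x⟩) = |⟨-x|+y⟩|² = 1/2.
After stage 2 the state is |-x⟩; P(|+y⟩) = |⟨+y|-x⟩|² = 1/2.
Joint probability = 1/2 × 1/2 × 1/2 = 0.125.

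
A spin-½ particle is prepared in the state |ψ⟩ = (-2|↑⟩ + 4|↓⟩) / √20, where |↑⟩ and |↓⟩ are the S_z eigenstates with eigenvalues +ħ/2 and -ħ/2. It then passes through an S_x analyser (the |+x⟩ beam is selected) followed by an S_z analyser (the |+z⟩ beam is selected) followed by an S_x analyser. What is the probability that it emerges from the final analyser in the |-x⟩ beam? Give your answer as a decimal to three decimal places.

First analyser (S_x): P(|+x⟩) = |⟨+x|ψ⟩|² = 4/40.
After stage 1 the state is |+x⟩; P(|+z⟩) = |⟨+z|+x⟩|² = 1/2.
After stage 2 the state is |+z⟩; P(|-x⟩) = |⟨-x|+z⟩|² = 1/2.
Joint probability = 4/40 × 1/2 × 1/2 = 0.025.

0.025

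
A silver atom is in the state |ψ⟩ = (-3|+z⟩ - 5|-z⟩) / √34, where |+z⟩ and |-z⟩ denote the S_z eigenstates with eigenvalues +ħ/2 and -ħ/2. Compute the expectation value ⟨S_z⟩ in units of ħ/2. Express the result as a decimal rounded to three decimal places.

⟨σ_z⟩ = |a|² - |b|² divided by |a|²+|b|², with a, b the |+z⟩, |-z⟩ amplitudes.
= (9 - 25)/34 = -16/34.
⟨S_z⟩ = (ħ/2)·⟨σ_z⟩.

-0.471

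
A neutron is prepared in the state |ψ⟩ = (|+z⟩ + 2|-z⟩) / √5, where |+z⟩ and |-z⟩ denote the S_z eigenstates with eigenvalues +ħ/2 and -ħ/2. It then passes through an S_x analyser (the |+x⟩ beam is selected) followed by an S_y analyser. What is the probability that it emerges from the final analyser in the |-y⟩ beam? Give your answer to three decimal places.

First analyser (S_x): P(|+x⟩) = |⟨+x|ψ⟩|² = 9/10.
After stage 1 the state is |+x⟩; P(|-y⟩) = |⟨-y|+x⟩|² = 1/2.
Joint probability = 9/10 × 1/2 = 0.450.

0.450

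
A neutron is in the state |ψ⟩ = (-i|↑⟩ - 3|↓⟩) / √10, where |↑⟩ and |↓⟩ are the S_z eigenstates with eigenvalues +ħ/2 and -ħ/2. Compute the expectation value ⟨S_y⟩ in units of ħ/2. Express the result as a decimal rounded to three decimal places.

-0.600

⟨σ_y⟩ = 2 Im(a* b)/(|a|²+|b|²) with a = -i, b = -3.
a* b = -3i, so ⟨σ_y⟩ = -6/10.
⟨S_y⟩ = (ħ/2)·⟨σ_y⟩.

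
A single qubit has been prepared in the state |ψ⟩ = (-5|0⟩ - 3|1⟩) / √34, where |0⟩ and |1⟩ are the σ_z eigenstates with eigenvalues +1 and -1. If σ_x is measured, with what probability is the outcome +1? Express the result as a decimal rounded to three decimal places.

0.941

|+x⟩ = (|0⟩ + |1⟩)/√2, so ⟨+x|ψ⟩ = (-8) / (√2·√34).
P = |-8|² / 68 = 64/68.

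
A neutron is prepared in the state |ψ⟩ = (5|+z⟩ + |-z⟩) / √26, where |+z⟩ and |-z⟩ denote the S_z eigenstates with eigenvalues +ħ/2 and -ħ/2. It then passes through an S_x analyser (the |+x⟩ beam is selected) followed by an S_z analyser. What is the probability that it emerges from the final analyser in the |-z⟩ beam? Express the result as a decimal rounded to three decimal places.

0.346

First analyser (S_x): P(|+x⟩) = |⟨+x|ψ⟩|² = 36/52.
After stage 1 the state is |+x⟩; P(|-z⟩) = |⟨-z|+x⟩|² = 1/2.
Joint probability = 36/52 × 1/2 = 0.346.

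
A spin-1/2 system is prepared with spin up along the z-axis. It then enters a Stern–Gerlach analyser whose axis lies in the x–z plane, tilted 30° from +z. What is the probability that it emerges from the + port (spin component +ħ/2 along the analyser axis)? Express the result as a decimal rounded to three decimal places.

For spin-½, the probability of finding spin-up along an axis at angle θ to the initial spin direction is cos²(θ/2); spin-down is sin²(θ/2).
θ = 30°, so P = cos²(15°) ≈ 0.933.

0.933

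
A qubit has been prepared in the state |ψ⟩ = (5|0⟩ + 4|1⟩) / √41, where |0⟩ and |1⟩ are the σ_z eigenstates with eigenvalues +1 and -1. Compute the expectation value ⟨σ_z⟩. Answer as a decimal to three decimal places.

0.220

⟨σ_z⟩ = |a|² - |b|² divided by |a|²+|b|², with a, b the |0⟩, |1⟩ amplitudes.
= (25 - 16)/41 = 9/41.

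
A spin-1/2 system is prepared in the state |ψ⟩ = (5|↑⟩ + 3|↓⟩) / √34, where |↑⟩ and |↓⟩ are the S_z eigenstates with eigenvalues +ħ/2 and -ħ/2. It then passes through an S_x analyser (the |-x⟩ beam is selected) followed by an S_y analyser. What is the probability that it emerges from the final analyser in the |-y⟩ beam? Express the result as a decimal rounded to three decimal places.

First analyser (S_x): P(|-x⟩) = |⟨-x|ψ⟩|² = 4/68.
After stage 1 the state is |-x⟩; P(|-y⟩) = |⟨-y|-x⟩|² = 1/2.
Joint probability = 4/68 × 1/2 = 0.029.

0.029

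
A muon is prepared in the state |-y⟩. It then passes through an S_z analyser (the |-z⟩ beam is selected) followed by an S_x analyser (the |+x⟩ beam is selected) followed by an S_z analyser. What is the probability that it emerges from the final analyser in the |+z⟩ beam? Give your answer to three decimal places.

First analyser (S_z): from |-y⟩, P(|-z⟩) = 1/2.
After stage 1 the state is |-z⟩; P(|+x⟩) = |⟨+x|-z⟩|² = 1/2.
After stage 2 the state is |+x⟩; P(|+z⟩) = |⟨+z|+x⟩|² = 1/2.
Joint probability = 1/2 × 1/2 × 1/2 = 0.125.

0.125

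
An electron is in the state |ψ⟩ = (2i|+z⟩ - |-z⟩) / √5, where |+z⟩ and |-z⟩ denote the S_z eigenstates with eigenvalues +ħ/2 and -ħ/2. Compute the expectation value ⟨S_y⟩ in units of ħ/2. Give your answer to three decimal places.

0.800

⟨σ_y⟩ = 2 Im(a* b)/(|a|²+|b|²) with a = 2i, b = -1.
a* b = 2i, so ⟨σ_y⟩ = 4/5.
⟨S_y⟩ = (ħ/2)·⟨σ_y⟩.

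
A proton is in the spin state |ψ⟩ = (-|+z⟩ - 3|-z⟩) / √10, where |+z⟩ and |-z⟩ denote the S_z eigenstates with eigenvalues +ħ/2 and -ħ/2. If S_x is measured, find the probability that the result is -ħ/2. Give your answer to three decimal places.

0.200

|-x⟩ = (|+z⟩ - |-z⟩)/√2, so ⟨-x|ψ⟩ = (2) / (√2·√10).
P = |2|² / 20 = 4/20.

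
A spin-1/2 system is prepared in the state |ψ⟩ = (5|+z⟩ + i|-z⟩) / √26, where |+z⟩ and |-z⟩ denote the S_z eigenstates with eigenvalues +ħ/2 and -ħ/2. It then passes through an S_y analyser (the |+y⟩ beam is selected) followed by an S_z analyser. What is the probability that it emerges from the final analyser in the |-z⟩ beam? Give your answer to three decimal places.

0.346

First analyser (S_y): P(|+y⟩) = |⟨+y|ψ⟩|² = 36/52.
After stage 1 the state is |+y⟩; P(|-z⟩) = |⟨-z|+y⟩|² = 1/2.
Joint probability = 36/52 × 1/2 = 0.346.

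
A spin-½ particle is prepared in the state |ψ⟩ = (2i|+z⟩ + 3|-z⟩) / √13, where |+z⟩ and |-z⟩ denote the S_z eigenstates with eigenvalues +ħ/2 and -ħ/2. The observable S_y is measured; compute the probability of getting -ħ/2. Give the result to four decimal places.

|-y⟩ = (|+z⟩ - i|-z⟩)/√2, so ⟨-y|ψ⟩ = (5i) / (√2·√13).
P = |5i|² / 26 = 25/26.

0.9615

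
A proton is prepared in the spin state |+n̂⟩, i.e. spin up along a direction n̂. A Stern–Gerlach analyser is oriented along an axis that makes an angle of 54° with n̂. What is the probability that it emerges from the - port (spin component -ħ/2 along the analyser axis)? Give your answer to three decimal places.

For spin-½, the probability of finding spin-up along an axis at angle θ to the initial spin direction is cos²(θ/2); spin-down is sin²(θ/2).
θ = 54°, so P = sin²(27°) ≈ 0.206.

0.206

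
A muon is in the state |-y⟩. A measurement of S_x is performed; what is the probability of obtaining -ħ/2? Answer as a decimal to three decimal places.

In the S_z basis, |-y⟩ = (|+z⟩ - i|-z⟩)/√2 and |-x⟩ = (|+z⟩ - |-z⟩)/√2.
|⟨-x|-y⟩|² = 1/2.

0.500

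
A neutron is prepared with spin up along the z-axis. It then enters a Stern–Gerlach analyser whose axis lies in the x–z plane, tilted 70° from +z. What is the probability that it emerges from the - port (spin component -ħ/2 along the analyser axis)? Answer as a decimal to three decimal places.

For spin-½, the probability of finding spin-up along an axis at angle θ to the initial spin direction is cos²(θ/2); spin-down is sin²(θ/2).
θ = 70°, so P = sin²(35°) ≈ 0.329.

0.329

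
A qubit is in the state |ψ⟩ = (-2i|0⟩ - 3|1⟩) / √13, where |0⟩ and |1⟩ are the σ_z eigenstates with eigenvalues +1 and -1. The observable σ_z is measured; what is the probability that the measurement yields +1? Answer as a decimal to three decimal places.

0.308

The +1 outcome corresponds to |0⟩. Its amplitude in |ψ⟩ is -2i/√13.
P = |-2i|² / 13 = 4/13.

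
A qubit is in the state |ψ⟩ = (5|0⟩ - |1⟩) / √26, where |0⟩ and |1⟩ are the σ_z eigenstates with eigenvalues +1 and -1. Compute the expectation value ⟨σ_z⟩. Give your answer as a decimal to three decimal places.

⟨σ_z⟩ = |a|² - |b|² divided by |a|²+|b|², with a, b the |0⟩, |1⟩ amplitudes.
= (25 - 1)/26 = 24/26.

0.923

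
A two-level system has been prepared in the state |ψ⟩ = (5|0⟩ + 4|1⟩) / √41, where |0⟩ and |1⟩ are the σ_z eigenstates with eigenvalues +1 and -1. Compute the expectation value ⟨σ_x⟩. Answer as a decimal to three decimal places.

⟨σ_x⟩ = 2 Re(a* b)/(|a|²+|b|²) with a = 5, b = 4.
a* b = 20, so ⟨σ_x⟩ = 40/41.

0.976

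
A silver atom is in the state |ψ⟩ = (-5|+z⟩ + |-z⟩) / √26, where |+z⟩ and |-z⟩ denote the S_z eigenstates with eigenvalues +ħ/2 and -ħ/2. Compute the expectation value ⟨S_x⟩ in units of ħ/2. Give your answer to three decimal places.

-0.385

⟨σ_x⟩ = 2 Re(a* b)/(|a|²+|b|²) with a = -5, b = 1.
a* b = -5, so ⟨σ_x⟩ = -10/26.
⟨S_x⟩ = (ħ/2)·⟨σ_x⟩.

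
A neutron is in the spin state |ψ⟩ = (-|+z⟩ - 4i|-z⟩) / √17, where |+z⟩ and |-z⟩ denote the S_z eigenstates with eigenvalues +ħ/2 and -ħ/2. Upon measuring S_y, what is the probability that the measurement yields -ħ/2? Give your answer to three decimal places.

|-y⟩ = (|+z⟩ - i|-z⟩)/√2, so ⟨-y|ψ⟩ = (3) / (√2·√17).
P = |3|² / 34 = 9/34.

0.265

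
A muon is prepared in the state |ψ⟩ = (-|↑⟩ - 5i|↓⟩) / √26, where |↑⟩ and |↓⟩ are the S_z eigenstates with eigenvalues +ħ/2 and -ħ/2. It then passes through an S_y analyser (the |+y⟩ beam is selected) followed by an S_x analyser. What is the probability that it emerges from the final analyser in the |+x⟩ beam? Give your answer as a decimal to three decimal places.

0.346

First analyser (S_y): P(|+y⟩) = |⟨+y|ψ⟩|² = 36/52.
After stage 1 the state is |+y⟩; P(|+x⟩) = |⟨+x|+y⟩|² = 1/2.
Joint probability = 36/52 × 1/2 = 0.346.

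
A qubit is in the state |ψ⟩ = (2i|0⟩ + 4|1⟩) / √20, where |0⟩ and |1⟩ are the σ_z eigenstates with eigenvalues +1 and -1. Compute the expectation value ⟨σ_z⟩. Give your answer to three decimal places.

-0.600

⟨σ_z⟩ = |a|² - |b|² divided by |a|²+|b|², with a, b the |0⟩, |1⟩ amplitudes.
= (4 - 16)/20 = -12/20.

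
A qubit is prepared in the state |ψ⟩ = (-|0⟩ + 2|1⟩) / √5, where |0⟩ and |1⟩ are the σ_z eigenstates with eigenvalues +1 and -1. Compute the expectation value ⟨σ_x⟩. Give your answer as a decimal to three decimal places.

-0.800

⟨σ_x⟩ = 2 Re(a* b)/(|a|²+|b|²) with a = -1, b = 2.
a* b = -2, so ⟨σ_x⟩ = -4/5.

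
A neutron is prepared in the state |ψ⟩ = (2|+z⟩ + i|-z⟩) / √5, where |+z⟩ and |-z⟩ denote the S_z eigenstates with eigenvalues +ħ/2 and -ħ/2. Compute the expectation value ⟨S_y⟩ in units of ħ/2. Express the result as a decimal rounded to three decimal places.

⟨σ_y⟩ = 2 Im(a* b)/(|a|²+|b|²) with a = 2, b = i.
a* b = 2i, so ⟨σ_y⟩ = 4/5.
⟨S_y⟩ = (ħ/2)·⟨σ_y⟩.

0.800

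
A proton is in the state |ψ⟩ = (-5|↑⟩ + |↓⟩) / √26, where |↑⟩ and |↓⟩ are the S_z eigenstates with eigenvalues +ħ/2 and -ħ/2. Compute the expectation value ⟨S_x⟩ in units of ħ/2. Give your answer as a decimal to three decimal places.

-0.385

⟨σ_x⟩ = 2 Re(a* b)/(|a|²+|b|²) with a = -5, b = 1.
a* b = -5, so ⟨σ_x⟩ = -10/26.
⟨S_x⟩ = (ħ/2)·⟨σ_x⟩.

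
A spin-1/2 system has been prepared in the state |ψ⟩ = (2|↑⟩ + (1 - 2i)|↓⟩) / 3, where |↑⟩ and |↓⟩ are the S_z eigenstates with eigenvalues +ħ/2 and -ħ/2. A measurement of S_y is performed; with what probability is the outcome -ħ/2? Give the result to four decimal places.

|-y⟩ = (|↑⟩ - i|↓⟩)/√2, so ⟨-y|ψ⟩ = (4 + i) / (√2·3).
P = |4 + i|² / 18 = 17/18.

0.9444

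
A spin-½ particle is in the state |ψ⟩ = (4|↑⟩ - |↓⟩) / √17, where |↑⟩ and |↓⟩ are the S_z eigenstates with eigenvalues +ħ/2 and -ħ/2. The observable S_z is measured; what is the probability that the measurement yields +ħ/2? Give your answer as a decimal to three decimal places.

The +ħ/2 outcome corresponds to |↑⟩. Its amplitude in |ψ⟩ is 4/√17.
P = |4|² / 17 = 16/17.

0.941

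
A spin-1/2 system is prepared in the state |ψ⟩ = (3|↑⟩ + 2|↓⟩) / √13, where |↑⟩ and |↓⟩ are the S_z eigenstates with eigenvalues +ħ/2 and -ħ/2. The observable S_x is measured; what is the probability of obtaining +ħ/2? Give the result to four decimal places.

|+x⟩ = (|↑⟩ + |↓⟩)/√2, so ⟨+x|ψ⟩ = (5) / (√2·√13).
P = |5|² / 26 = 25/26.

0.9615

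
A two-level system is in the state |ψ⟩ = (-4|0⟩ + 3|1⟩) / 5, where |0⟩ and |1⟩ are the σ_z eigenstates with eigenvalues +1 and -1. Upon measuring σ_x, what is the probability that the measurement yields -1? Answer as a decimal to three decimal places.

0.980

|-x⟩ = (|0⟩ - |1⟩)/√2, so ⟨-x|ψ⟩ = (-7) / (√2·5).
P = |-7|² / 50 = 49/50.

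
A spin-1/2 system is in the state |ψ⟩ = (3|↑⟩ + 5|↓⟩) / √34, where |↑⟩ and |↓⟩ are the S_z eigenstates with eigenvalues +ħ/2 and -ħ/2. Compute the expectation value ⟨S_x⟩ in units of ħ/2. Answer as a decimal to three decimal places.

0.882

⟨σ_x⟩ = 2 Re(a* b)/(|a|²+|b|²) with a = 3, b = 5.
a* b = 15, so ⟨σ_x⟩ = 30/34.
⟨S_x⟩ = (ħ/2)·⟨σ_x⟩.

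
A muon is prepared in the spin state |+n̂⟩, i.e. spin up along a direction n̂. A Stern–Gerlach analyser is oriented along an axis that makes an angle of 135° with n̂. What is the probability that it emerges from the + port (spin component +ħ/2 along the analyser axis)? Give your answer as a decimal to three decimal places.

For spin-½, the probability of finding spin-up along an axis at angle θ to the initial spin direction is cos²(θ/2); spin-down is sin²(θ/2).
θ = 135°, so P = cos²(67.5°) ≈ 0.146.

0.146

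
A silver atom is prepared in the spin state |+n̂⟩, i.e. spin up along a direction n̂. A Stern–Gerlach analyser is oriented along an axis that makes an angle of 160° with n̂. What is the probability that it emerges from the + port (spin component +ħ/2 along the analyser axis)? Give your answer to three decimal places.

For spin-½, the probability of finding spin-up along an axis at angle θ to the initial spin direction is cos²(θ/2); spin-down is sin²(θ/2).
θ = 160°, so P = cos²(80°) ≈ 0.030.

0.030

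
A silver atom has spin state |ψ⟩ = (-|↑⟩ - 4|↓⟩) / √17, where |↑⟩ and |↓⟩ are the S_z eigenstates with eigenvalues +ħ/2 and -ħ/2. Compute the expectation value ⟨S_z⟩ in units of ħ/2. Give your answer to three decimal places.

-0.882

⟨σ_z⟩ = |a|² - |b|² divided by |a|²+|b|², with a, b the |↑⟩, |↓⟩ amplitudes.
= (1 - 16)/17 = -15/17.
⟨S_z⟩ = (ħ/2)·⟨σ_z⟩.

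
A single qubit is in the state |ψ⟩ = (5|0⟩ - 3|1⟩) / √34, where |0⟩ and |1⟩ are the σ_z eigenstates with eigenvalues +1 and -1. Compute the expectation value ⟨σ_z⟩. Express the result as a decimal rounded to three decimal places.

0.471

⟨σ_z⟩ = |a|² - |b|² divided by |a|²+|b|², with a, b the |0⟩, |1⟩ amplitudes.
= (25 - 9)/34 = 16/34.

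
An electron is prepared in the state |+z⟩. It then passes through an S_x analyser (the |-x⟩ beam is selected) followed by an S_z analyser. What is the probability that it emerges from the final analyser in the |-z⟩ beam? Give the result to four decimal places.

0.2500

First analyser (S_x): from |+z⟩, P(|-x⟩) = 1/2.
After stage 1 the state is |-x⟩; P(|-z⟩) = |⟨-z|-x⟩|² = 1/2.
Joint probability = 1/2 × 1/2 = 0.2500.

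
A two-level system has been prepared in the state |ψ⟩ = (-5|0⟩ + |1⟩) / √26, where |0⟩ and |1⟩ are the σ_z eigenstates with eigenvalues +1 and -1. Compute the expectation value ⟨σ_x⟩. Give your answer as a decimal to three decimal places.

⟨σ_x⟩ = 2 Re(a* b)/(|a|²+|b|²) with a = -5, b = 1.
a* b = -5, so ⟨σ_x⟩ = -10/26.

-0.385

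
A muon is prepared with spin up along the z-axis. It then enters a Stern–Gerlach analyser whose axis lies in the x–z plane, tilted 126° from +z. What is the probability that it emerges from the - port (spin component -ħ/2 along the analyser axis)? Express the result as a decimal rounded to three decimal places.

0.794

For spin-½, the probability of finding spin-up along an axis at angle θ to the initial spin direction is cos²(θ/2); spin-down is sin²(θ/2).
θ = 126°, so P = sin²(63°) ≈ 0.794.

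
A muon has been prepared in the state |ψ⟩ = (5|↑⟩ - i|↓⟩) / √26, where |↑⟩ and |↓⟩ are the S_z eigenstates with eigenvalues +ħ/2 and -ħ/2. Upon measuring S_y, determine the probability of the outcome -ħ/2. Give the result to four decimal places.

|-y⟩ = (|↑⟩ - i|↓⟩)/√2, so ⟨-y|ψ⟩ = (6) / (√2·√26).
P = |6|² / 52 = 36/52.

0.6923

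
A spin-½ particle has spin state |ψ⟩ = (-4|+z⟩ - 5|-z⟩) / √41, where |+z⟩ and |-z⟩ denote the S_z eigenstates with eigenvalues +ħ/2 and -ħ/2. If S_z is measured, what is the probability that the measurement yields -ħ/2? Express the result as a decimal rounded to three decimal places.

The -ħ/2 outcome corresponds to |-z⟩. Its amplitude in |ψ⟩ is -5/√41.
P = |-5|² / 41 = 25/41.

0.610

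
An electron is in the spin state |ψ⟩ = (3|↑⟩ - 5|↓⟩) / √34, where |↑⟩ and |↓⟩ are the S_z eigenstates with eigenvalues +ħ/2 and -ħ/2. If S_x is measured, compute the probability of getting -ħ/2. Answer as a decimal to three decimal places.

|-x⟩ = (|↑⟩ - |↓⟩)/√2, so ⟨-x|ψ⟩ = (8) / (√2·√34).
P = |8|² / 68 = 64/68.

0.941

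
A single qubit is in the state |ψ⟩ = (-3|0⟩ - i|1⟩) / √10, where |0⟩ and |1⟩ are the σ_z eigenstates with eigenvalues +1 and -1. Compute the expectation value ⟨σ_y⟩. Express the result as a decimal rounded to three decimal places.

⟨σ_y⟩ = 2 Im(a* b)/(|a|²+|b|²) with a = -3, b = -i.
a* b = 3i, so ⟨σ_y⟩ = 6/10.

0.600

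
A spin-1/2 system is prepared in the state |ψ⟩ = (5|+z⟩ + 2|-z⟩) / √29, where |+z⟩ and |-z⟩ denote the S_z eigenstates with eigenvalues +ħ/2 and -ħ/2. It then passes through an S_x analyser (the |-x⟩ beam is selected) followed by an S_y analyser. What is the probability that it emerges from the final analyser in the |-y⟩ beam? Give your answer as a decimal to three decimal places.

First analyser (S_x): P(|-x⟩) = |⟨-x|ψ⟩|² = 9/58.
After stage 1 the state is |-x⟩; P(|-y⟩) = |⟨-y|-x⟩|² = 1/2.
Joint probability = 9/58 × 1/2 = 0.078.

0.078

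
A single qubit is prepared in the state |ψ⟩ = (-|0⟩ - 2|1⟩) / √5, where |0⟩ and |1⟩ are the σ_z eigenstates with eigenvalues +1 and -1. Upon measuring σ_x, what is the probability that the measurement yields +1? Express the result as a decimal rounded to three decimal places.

|+x⟩ = (|0⟩ + |1⟩)/√2, so ⟨+x|ψ⟩ = (-3) / (√2·√5).
P = |-3|² / 10 = 9/10.

0.900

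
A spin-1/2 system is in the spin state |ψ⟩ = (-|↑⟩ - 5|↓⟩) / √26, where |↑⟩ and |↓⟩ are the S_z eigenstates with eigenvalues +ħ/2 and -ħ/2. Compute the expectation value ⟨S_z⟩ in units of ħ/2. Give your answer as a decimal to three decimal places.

⟨σ_z⟩ = |a|² - |b|² divided by |a|²+|b|², with a, b the |↑⟩, |↓⟩ amplitudes.
= (1 - 25)/26 = -24/26.
⟨S_z⟩ = (ħ/2)·⟨σ_z⟩.

-0.923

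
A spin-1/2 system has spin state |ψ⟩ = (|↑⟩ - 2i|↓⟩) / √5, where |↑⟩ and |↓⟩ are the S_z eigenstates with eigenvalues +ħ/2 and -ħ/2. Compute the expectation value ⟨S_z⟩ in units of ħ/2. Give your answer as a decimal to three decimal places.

-0.600

⟨σ_z⟩ = |a|² - |b|² divided by |a|²+|b|², with a, b the |↑⟩, |↓⟩ amplitudes.
= (1 - 4)/5 = -3/5.
⟨S_z⟩ = (ħ/2)·⟨σ_z⟩.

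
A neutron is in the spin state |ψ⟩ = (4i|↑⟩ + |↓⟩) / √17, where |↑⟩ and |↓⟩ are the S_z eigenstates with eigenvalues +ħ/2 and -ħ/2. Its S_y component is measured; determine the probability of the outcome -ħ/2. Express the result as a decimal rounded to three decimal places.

|-y⟩ = (|↑⟩ - i|↓⟩)/√2, so ⟨-y|ψ⟩ = (5i) / (√2·√17).
P = |5i|² / 34 = 25/34.

0.735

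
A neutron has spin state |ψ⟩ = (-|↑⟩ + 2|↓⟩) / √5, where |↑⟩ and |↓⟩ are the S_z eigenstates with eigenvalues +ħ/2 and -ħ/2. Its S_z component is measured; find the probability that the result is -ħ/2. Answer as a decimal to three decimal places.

The -ħ/2 outcome corresponds to |↓⟩. Its amplitude in |ψ⟩ is 2/√5.
P = |2|² / 5 = 4/5.

0.800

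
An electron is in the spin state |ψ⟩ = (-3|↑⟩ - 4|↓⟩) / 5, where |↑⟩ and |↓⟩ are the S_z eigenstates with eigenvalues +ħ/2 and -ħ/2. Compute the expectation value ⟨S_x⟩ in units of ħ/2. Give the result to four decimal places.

⟨σ_x⟩ = 2 Re(a* b)/(|a|²+|b|²) with a = -3, b = -4.
a* b = 12, so ⟨σ_x⟩ = 24/25.
⟨S_x⟩ = (ħ/2)·⟨σ_x⟩.

0.9600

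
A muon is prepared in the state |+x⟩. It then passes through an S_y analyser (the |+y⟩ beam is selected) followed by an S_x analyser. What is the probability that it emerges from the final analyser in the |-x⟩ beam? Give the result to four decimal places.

First analyser (S_y): from |+x⟩, P(|+y⟩) = 1/2.
After stage 1 the state is |+y⟩; P(|-x⟩) = |⟨-x|+y⟩|² = 1/2.
Joint probability = 1/2 × 1/2 = 0.2500.

0.2500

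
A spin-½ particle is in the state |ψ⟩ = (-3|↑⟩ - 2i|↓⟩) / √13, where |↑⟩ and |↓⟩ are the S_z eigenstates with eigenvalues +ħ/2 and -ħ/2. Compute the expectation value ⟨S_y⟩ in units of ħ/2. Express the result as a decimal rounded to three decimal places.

0.923

⟨σ_y⟩ = 2 Im(a* b)/(|a|²+|b|²) with a = -3, b = -2i.
a* b = 6i, so ⟨σ_y⟩ = 12/13.
⟨S_y⟩ = (ħ/2)·⟨σ_y⟩.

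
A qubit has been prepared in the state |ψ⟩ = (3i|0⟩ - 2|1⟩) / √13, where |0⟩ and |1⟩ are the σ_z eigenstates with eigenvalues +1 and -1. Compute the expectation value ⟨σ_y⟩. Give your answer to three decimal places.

0.923

⟨σ_y⟩ = 2 Im(a* b)/(|a|²+|b|²) with a = 3i, b = -2.
a* b = 6i, so ⟨σ_y⟩ = 12/13.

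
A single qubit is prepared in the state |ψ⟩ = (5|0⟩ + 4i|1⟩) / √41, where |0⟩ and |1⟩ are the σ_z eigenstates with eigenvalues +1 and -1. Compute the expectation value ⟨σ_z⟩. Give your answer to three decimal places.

⟨σ_z⟩ = |a|² - |b|² divided by |a|²+|b|², with a, b the |0⟩, |1⟩ amplitudes.
= (25 - 16)/41 = 9/41.

0.220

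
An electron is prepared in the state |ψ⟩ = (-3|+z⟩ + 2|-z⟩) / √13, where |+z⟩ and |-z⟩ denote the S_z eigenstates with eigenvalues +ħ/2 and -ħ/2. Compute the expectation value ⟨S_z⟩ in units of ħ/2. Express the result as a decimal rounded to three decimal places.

⟨σ_z⟩ = |a|² - |b|² divided by |a|²+|b|², with a, b the |+z⟩, |-z⟩ amplitudes.
= (9 - 4)/13 = 5/13.
⟨S_z⟩ = (ħ/2)·⟨σ_z⟩.

0.385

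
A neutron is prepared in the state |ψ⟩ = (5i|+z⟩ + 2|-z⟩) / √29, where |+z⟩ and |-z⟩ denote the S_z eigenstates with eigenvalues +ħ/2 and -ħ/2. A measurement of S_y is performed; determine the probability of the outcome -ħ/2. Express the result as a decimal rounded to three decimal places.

0.845

|-y⟩ = (|+z⟩ - i|-z⟩)/√2, so ⟨-y|ψ⟩ = (7i) / (√2·√29).
P = |7i|² / 58 = 49/58.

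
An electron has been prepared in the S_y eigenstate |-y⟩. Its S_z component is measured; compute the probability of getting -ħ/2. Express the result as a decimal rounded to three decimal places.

0.500

In the S_z basis, |-y⟩ = (|↑⟩ - i|↓⟩)/√2 and |-z⟩ = |↓⟩.
|⟨-z|-y⟩|² = 1/2.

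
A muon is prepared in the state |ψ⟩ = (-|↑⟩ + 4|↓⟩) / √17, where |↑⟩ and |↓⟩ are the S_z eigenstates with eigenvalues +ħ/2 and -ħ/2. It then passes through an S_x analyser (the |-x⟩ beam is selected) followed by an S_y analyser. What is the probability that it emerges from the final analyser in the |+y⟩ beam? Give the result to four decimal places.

First analyser (S_x): P(|-x⟩) = |⟨-x|ψ⟩|² = 25/34.
After stage 1 the state is |-x⟩; P(|+y⟩) = |⟨+y|-x⟩|² = 1/2.
Joint probability = 25/34 × 1/2 = 0.3676.

0.3676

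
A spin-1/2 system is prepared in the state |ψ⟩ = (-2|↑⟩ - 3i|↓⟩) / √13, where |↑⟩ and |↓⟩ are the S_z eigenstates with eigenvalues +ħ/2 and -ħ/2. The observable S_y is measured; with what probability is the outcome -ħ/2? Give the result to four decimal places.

|-y⟩ = (|↑⟩ - i|↓⟩)/√2, so ⟨-y|ψ⟩ = (1) / (√2·√13).
P = |1|² / 26 = 1/26.

0.0385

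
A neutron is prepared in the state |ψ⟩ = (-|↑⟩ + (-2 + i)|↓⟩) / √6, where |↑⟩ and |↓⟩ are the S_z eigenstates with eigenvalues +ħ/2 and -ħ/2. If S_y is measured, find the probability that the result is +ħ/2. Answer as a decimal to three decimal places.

0.333

|+y⟩ = (|↑⟩ + i|↓⟩)/√2, so ⟨+y|ψ⟩ = (2i) / (√2·√6).
P = |2i|² / 12 = 4/12.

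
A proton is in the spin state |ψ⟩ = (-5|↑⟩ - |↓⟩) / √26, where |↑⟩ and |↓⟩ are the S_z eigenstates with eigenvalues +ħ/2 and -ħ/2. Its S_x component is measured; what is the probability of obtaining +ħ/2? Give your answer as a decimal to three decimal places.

|+x⟩ = (|↑⟩ + |↓⟩)/√2, so ⟨+x|ψ⟩ = (-6) / (√2·√26).
P = |-6|² / 52 = 36/52.

0.692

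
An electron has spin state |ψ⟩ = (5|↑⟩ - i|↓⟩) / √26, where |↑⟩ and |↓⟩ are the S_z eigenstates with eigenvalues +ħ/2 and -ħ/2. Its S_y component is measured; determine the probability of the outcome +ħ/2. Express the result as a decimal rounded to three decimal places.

0.308

|+y⟩ = (|↑⟩ + i|↓⟩)/√2, so ⟨+y|ψ⟩ = (4) / (√2·√26).
P = |4|² / 52 = 16/52.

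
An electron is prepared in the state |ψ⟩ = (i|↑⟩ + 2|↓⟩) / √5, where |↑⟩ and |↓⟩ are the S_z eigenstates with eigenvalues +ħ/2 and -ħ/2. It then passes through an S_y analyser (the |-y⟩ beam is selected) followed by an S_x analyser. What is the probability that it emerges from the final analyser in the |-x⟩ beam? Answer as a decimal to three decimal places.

0.450

First analyser (S_y): P(|-y⟩) = |⟨-y|ψ⟩|² = 9/10.
After stage 1 the state is |-y⟩; P(|-x⟩) = |⟨-x|-y⟩|² = 1/2.
Joint probability = 9/10 × 1/2 = 0.450.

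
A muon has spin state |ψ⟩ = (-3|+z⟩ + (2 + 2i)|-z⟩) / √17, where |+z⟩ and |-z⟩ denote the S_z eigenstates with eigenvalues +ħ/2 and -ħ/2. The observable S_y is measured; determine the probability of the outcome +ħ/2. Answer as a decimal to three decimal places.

0.147

|+y⟩ = (|+z⟩ + i|-z⟩)/√2, so ⟨+y|ψ⟩ = (-1 - 2i) / (√2·√17).
P = |-1 - 2i|² / 34 = 5/34.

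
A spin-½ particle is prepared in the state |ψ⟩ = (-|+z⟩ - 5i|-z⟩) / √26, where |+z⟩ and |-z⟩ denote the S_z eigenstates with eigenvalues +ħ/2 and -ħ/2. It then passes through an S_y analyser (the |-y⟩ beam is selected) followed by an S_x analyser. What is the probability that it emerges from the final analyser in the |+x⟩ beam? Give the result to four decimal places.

First analyser (S_y): P(|-y⟩) = |⟨-y|ψ⟩|² = 16/52.
After stage 1 the state is |-y⟩; P(|+x⟩) = |⟨+x|-y⟩|² = 1/2.
Joint probability = 16/52 × 1/2 = 0.1538.

0.1538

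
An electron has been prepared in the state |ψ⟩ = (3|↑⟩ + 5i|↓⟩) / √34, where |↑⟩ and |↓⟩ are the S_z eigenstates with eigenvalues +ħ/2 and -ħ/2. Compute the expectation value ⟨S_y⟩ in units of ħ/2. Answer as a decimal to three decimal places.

⟨σ_y⟩ = 2 Im(a* b)/(|a|²+|b|²) with a = 3, b = 5i.
a* b = 15i, so ⟨σ_y⟩ = 30/34.
⟨S_y⟩ = (ħ/2)·⟨σ_y⟩.

0.882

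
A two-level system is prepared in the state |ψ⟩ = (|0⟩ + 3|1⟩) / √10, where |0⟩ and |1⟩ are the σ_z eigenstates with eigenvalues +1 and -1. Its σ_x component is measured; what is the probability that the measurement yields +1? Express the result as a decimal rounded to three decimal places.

|+x⟩ = (|0⟩ + |1⟩)/√2, so ⟨+x|ψ⟩ = (4) / (√2·√10).
P = |4|² / 20 = 16/20.

0.800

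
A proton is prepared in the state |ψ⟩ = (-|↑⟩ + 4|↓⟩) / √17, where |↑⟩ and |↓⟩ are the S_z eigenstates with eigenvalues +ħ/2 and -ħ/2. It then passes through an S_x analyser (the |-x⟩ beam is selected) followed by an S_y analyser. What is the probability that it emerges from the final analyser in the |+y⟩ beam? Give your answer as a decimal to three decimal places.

0.368

First analyser (S_x): P(|-x⟩) = |⟨-x|ψ⟩|² = 25/34.
After stage 1 the state is |-x⟩; P(|+y⟩) = |⟨+y|-x⟩|² = 1/2.
Joint probability = 25/34 × 1/2 = 0.368.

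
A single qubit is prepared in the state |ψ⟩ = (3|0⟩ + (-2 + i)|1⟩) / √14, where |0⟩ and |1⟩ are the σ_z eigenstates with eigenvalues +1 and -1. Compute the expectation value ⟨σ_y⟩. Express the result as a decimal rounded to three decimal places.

⟨σ_y⟩ = 2 Im(a* b)/(|a|²+|b|²) with a = 3, b = (-2 + i).
a* b = (-6 + 3i), so ⟨σ_y⟩ = 6/14.

0.429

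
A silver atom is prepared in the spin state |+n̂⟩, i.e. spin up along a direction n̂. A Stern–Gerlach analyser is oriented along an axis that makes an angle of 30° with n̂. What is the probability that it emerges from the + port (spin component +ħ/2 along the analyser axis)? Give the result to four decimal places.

For spin-½, the probability of finding spin-up along an axis at angle θ to the initial spin direction is cos²(θ/2); spin-down is sin²(θ/2).
θ = 30°, so P = cos²(15°) ≈ 0.9330.

0.9330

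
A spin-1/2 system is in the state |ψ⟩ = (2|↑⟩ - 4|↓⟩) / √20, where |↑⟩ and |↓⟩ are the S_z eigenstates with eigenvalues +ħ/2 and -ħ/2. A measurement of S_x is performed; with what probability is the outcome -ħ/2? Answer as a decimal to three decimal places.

0.900

|-x⟩ = (|↑⟩ - |↓⟩)/√2, so ⟨-x|ψ⟩ = (6) / (√2·√20).
P = |6|² / 40 = 36/40.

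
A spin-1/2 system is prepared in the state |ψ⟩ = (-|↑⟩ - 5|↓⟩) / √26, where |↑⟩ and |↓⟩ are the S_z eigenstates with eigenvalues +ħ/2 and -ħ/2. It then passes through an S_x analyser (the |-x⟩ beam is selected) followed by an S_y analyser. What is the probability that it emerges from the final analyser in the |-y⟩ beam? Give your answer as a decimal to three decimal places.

First analyser (S_x): P(|-x⟩) = |⟨-x|ψ⟩|² = 16/52.
After stage 1 the state is |-x⟩; P(|-y⟩) = |⟨-y|-x⟩|² = 1/2.
Joint probability = 16/52 × 1/2 = 0.154.

0.154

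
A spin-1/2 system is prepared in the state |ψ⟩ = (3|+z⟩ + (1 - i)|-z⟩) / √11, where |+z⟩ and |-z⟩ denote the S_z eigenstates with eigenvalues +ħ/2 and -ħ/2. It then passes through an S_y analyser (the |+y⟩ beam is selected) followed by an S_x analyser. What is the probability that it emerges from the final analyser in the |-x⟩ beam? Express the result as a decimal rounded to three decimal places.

First analyser (S_y): P(|+y⟩) = |⟨+y|ψ⟩|² = 5/22.
After stage 1 the state is |+y⟩; P(|-x⟩) = |⟨-x|+y⟩|² = 1/2.
Joint probability = 5/22 × 1/2 = 0.114.

0.114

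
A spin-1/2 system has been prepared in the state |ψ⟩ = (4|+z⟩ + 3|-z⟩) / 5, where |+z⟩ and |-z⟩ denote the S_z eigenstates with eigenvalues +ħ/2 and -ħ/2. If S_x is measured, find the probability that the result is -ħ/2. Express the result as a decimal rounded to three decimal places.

|-x⟩ = (|+z⟩ - |-z⟩)/√2, so ⟨-x|ψ⟩ = (1) / (√2·5).
P = |1|² / 50 = 1/50.

0.020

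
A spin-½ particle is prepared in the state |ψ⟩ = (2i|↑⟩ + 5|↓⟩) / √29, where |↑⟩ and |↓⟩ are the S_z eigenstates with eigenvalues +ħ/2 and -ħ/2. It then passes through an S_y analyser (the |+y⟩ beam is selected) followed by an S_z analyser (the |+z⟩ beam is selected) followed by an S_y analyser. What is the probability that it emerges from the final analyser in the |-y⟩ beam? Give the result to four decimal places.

First analyser (S_y): P(|+y⟩) = |⟨+y|ψ⟩|² = 9/58.
After stage 1 the state is |+y⟩; P(|+z⟩) = |⟨+z|+y⟩|² = 1/2.
After stage 2 the state is |+z⟩; P(|-y⟩) = |⟨-y|+z⟩|² = 1/2.
Joint probability = 9/58 × 1/2 × 1/2 = 0.0388.

0.0388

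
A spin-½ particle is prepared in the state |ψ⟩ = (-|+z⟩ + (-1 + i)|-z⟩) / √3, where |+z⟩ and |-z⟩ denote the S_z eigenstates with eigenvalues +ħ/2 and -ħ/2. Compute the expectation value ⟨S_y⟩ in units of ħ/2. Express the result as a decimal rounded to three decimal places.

-0.667

⟨σ_y⟩ = 2 Im(a* b)/(|a|²+|b|²) with a = -1, b = (-1 + i).
a* b = (1 - i), so ⟨σ_y⟩ = -2/3.
⟨S_y⟩ = (ħ/2)·⟨σ_y⟩.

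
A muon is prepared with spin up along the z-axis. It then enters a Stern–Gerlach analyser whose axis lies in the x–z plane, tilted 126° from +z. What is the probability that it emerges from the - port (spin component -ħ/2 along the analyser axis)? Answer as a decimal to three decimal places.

0.794

For spin-½, the probability of finding spin-up along an axis at angle θ to the initial spin direction is cos²(θ/2); spin-down is sin²(θ/2).
θ = 126°, so P = sin²(63°) ≈ 0.794.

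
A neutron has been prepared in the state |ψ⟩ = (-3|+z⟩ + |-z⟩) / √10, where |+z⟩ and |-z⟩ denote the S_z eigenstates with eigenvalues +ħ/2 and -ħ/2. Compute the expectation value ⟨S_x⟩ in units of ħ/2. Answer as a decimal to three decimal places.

⟨σ_x⟩ = 2 Re(a* b)/(|a|²+|b|²) with a = -3, b = 1.
a* b = -3, so ⟨σ_x⟩ = -6/10.
⟨S_x⟩ = (ħ/2)·⟨σ_x⟩.

-0.600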